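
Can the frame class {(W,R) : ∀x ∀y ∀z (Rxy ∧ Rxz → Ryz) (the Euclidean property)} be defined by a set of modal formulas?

Yes — defined by ◇q → □◇q

Yes: it is the Euclidean property, defined by the 5 schema ◇q → □◇q.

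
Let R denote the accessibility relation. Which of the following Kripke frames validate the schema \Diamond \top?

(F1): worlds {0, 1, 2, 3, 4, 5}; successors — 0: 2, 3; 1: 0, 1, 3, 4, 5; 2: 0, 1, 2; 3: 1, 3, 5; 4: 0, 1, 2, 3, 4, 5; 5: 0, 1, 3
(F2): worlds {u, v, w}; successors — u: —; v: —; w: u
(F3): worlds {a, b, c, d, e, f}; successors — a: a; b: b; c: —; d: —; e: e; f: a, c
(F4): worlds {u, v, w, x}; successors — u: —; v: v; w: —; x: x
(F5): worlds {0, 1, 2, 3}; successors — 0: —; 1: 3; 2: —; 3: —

(F1)

The schema corresponds to seriality: \forall x \exists y Rxy.
(F1): holds.
(F2): fails — world u has no successor.
(F3): fails — world c has no successor.
(F4): fails — world u has no successor.
(F5): fails — world 0 has no successor.
Valid on: (F1).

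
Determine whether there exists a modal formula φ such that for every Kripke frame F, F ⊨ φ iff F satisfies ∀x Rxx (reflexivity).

Definable; □r → r defines it

This is a Sahlqvist condition; the T axiom □r → r defines it.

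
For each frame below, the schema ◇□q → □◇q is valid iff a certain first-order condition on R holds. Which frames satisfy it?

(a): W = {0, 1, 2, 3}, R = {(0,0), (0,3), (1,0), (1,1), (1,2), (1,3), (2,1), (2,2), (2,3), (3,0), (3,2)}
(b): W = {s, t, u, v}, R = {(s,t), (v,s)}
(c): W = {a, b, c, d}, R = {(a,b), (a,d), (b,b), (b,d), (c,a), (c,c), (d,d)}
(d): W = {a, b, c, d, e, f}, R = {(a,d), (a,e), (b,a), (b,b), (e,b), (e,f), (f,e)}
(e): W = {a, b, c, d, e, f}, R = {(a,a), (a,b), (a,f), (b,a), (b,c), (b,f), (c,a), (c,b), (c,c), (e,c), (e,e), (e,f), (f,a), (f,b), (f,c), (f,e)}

This is the axiom for convergence; its first-order frame correspondent is ∀x ∀y ∀z (Rxy ∧ Rxz → ∃w (Ryw ∧ Rzw)).
(a): ✓.
(b): fails — Rst and Rst but t and t have no common successor.
(c): fails — Rcc and Rca but c and a have no common successor.
(d): fails — Rae and Rad but e and d have no common successor.
(e): ✓.

(a), (e)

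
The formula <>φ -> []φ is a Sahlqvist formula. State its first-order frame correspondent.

Suppose ◇φ→□φ is valid. Take Rxy, Rxz and set V(φ)={y}. Then ◇φ at x, so □φ at x, so φ at z, i.e. z=y.
Conversely, on a frame with partial functionality the schema holds at every world under every valuation.
So the correspondent is partial functionality.

partial functionality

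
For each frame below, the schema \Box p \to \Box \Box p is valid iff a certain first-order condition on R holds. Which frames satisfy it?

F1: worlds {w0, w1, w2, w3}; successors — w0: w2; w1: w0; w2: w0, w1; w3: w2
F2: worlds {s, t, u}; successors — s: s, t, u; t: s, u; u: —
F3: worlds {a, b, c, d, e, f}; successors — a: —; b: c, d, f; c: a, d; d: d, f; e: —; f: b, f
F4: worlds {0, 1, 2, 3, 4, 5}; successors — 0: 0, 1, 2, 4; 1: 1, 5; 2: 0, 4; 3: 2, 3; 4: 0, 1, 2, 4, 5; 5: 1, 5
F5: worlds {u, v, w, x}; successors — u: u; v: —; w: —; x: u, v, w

The schema corresponds to transitivity: \forall x \forall y \forall z (Rxy \wedge Ryz \to Rxz).
F1: fails — Rw1w0 and Rw0w2 but not Rw1w2.
F2: fails — Rts and Rst but not Rtt.
F3: fails — Rbc and Rca but not Rba.
F4: fails — R32 and R20 but not R30.
F5: satisfies the condition.
Valid on: F5.

F5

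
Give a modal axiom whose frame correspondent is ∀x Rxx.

This is reflexivity; the standard corresponding axiom is T: □q → q.
Suppose □q→q is valid. At any x set V(q)={w : Rxw}. Then □q holds at x, so q holds at x, i.e. Rxx.

□q → q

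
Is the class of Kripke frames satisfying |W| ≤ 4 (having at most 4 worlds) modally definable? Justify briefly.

Not definable by any modal formula

Any modally definable frame class is closed under disjoint unions.
Any modal formula valid on each of 5 disjoint one-world frames is valid on their disjoint union (validity is preserved under disjoint unions). Each one-world frame has |W|=1≤4, but the union has |W|=5.
So the class is not modally definable.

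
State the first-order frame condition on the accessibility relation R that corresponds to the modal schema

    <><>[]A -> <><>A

This is a Sahlqvist (Geach-type) schema ◇^2□^1A → □^0◇^2A.
First-order correspondent: forall x forall y (x R^2 y -> exists w (yRw & x R^2 w)).

forall x forall y (x R^2 y -> exists w (yRw & x R^2 w))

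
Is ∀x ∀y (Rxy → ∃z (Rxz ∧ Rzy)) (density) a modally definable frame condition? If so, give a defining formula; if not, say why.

Yes — defined by □□r → □r

Yes: it is density, defined by the C4 schema □□r → □r.
Suppose □□r→□r is valid. Take Rxy and set V(r)={w : xR²w}. Then □□r at x, so □r at x, so r at y, i.e. ∃z(Rxz∧Rzy).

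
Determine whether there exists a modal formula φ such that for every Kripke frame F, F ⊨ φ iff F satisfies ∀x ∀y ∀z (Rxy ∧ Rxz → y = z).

Yes — defined by ◇p → □p

Yes: it is partial functionality, defined by the CD schema ◇p → □p.
Suppose ◇p→□p is valid. Take Rxy, Rxz and set V(p)={y}. Then ◇p at x, so □p at x, so p at z, i.e. z=y.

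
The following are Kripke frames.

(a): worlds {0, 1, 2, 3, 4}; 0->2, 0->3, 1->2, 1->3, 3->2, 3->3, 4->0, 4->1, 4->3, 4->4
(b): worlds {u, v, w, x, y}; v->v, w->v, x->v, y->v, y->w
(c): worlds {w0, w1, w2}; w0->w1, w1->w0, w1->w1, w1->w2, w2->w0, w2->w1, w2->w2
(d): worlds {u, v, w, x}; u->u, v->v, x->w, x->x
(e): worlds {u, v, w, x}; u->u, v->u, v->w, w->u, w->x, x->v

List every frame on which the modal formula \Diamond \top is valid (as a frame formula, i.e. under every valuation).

(c), (e)

The schema corresponds to seriality: \forall x \exists y Rxy.
(a): fails — world 2 has no successor.
(b): fails — world u has no successor.
(c): ✓.
(d): fails — world w has no successor.
(e): ✓.
Valid on: (c), (e).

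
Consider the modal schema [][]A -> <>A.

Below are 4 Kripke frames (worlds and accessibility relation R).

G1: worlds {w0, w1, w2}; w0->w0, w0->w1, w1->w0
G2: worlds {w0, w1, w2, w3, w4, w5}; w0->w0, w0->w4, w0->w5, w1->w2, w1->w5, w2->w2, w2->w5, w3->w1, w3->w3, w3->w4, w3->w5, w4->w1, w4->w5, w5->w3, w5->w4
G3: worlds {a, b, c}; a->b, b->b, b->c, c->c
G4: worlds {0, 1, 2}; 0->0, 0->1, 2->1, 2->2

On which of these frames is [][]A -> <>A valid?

G2, G3

Frame correspondent (Sahlqvist): forall x exists w (x R^2 w & xRw) — i.e. a generalized confluence (Geach) condition.
G1: fails — at w2 but no w with w2R²w and w2Rw.
G2: holds.
G3: holds.
G4: fails — at 1 but no w with 1R²w and 1Rw.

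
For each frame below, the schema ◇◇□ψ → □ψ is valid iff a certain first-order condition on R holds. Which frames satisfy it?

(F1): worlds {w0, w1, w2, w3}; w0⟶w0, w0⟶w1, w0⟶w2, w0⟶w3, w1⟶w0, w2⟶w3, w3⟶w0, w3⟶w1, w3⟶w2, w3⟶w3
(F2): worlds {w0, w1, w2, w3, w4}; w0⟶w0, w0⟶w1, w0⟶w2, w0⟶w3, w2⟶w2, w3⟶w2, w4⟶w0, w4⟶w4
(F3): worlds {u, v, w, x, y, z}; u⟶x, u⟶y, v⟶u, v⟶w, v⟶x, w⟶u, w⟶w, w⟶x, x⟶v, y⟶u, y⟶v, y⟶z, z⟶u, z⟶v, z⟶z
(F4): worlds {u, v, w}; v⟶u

(F4)

The schema corresponds to a generalized confluence (Geach) condition: ∀x ∀y ∀z ((xR²y ∧ xRz) → ∃w (yRw ∧ z = w)).
(F1): fails — w0R²w1, w0Rw1 but no w with w1Rw and w1=w.
(F2): fails — w0R²w1, w0Rw0 but no w with w1Rw and w0=w.
(F3): fails — uR²v, uRy but no t with vRt and y=t.
(F4): condition met.
Valid on: (F4).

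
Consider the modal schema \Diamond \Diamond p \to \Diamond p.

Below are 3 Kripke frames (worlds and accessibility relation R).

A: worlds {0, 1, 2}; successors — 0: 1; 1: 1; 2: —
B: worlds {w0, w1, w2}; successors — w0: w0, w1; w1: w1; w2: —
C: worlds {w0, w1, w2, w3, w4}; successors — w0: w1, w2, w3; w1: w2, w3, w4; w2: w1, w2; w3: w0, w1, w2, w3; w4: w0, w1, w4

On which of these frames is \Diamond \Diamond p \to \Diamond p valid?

A, B

Frame correspondent (Sahlqvist): \forall x \forall y \forall z (Rxy \wedge Ryz \to Rxz) — i.e. transitivity.
A: holds.
B: holds.
C: fails — Rw1w2 and Rw2w1 but not Rw1w1.
Valid on: A, B.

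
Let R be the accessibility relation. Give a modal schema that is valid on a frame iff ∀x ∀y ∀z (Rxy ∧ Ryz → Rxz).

□s → □□s

This is transitivity; the standard corresponding axiom is 4: □s → □□s.
Suppose □s→□□s is valid. Take Rxy, Ryz and set V(s)={w : Rxw}. Then □s at x, so □□s at x, so □s at y, so s at z, i.e. Rxz.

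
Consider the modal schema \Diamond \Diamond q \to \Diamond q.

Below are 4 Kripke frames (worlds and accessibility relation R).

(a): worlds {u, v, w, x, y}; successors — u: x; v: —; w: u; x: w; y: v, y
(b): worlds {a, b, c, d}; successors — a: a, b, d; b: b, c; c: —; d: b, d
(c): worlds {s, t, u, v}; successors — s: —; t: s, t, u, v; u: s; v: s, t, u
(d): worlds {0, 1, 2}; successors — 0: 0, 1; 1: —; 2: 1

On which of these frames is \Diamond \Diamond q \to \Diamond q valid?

(d)

The schema corresponds to transitivity: \forall x \forall y \forall z (Rxy \wedge Ryz \to Rxz).
(a): fails — Rxw and Rwu but not Rxu.
(b): fails — Rab and Rbc but not Rac.
(c): fails — Rvt and Rtv but not Rvv.
(d): condition met.
Valid on: (d).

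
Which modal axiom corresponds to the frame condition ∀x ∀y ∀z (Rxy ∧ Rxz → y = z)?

◇s → □s

This is partial functionality; the standard corresponding axiom is CD: ◇s → □s.
Suppose ◇s→□s is valid. Take Rxy, Rxz and set V(s)={y}. Then ◇s at x, so □s at x, so s at z, i.e. z=y.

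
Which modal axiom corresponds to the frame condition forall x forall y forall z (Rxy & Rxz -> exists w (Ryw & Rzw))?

A defining formula is ◇□s → □◇s (the .2 axiom).

◇□s → □◇s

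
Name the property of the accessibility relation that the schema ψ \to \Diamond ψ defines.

Reflexivity

Equivalently (dual form): □ψ → ψ.
Suppose □ψ→ψ is valid. At any x set V(ψ)={w : Rxw}. Then □ψ holds at x, so ψ holds at x, i.e. Rxx.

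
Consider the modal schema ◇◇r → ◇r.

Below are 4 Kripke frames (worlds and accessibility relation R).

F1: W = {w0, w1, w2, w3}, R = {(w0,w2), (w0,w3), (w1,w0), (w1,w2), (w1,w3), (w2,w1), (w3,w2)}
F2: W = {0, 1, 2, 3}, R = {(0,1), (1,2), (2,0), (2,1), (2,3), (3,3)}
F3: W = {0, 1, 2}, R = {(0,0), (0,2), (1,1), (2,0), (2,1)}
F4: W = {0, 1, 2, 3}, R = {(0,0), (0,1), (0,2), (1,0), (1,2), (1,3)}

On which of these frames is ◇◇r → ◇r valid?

This is the axiom for transitivity; its first-order frame correspondent is ∀x ∀y ∀z (Rxy ∧ Ryz → Rxz).
F1: fails — Rw1w2 and Rw2w1 but not Rw1w1.
F2: fails — R12 and R23 but not R13.
F3: fails — R02 and R21 but not R01.
F4: fails — R10 and R01 but not R11.

none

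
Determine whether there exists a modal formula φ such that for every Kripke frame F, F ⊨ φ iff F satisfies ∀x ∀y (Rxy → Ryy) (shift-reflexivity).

This is a Sahlqvist condition; the T□ axiom □(□r → r) defines it.
Suppose □(□r→r) is valid. Take Rxy and set V(r)={w : Ryw}. Then at y, □r holds; since □(□r→r) at x, □r→r at y, so r at y, i.e. Ryy.

Yes, by □(□r → r)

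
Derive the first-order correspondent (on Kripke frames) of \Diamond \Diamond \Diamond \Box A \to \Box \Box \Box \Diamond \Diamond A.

This is a Sahlqvist (Geach-type) schema ◇^3□^1A → □^3◇^2A.
First-order correspondent: \forall x \forall y \forall z ((x R^3 y \wedge x R^3 z) \to \exists w (yRw \wedge z R^2 w)).

\forall x \forall y \forall z ((x R^3 y \wedge x R^3 z) \to \exists w (yRw \wedge z R^2 w))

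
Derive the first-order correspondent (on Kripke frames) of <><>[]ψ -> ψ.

This is a Sahlqvist (Geach-type) schema ◇^2□^1ψ → □^0◇^0ψ.
First-order correspondent: forall x forall y (x R^2 y -> exists w (yRw & x = w)).

forall x forall y (x R^2 y -> exists w (yRw & x = w))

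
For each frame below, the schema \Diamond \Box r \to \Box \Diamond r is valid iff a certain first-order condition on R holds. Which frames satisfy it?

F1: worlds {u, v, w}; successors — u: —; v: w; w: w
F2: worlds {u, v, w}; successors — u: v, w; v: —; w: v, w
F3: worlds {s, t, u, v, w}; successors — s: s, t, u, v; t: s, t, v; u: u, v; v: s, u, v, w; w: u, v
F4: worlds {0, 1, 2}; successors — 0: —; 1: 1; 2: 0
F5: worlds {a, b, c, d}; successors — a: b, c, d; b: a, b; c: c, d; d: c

This is the axiom for convergence; its first-order frame correspondent is \forall x \forall y \forall z (Rxy \wedge Rxz \to \exists w (Ryw \wedge Rzw)).
F1: condition met.
F2: fails — Ruv and Ruv but v and v have no common successor.
F3: condition met.
F4: fails — R20 and R20 but 0 and 0 have no common successor.
F5: fails — Rab and Rac but b and c have no common successor.
Valid on: F1, F3.

F1, F3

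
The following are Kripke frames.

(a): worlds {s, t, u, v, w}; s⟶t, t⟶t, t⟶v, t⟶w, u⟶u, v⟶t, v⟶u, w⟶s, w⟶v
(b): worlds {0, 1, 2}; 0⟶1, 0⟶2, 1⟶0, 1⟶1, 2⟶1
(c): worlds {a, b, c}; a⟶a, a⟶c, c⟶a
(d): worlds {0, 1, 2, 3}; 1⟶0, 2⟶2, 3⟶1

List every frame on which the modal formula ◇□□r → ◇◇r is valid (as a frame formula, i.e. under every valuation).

(a), (b), (c)

The schema corresponds to a generalized confluence (Geach) condition: ∀x ∀y (xRy → ∃w (yR²w ∧ xR²w)).
(a): ✓.
(b): ✓.
(c): ✓.
(d): fails — 1R0 but no w with 0R²w and 1R²w.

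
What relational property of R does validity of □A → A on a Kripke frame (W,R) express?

reflexivity

Suppose □A→A is valid. At any x set V(A)={w : Rxw}. Then □A holds at x, so A holds at x, i.e. Rxx.
The converse is a direct semantic check.
Frame condition: ∀x Rxx.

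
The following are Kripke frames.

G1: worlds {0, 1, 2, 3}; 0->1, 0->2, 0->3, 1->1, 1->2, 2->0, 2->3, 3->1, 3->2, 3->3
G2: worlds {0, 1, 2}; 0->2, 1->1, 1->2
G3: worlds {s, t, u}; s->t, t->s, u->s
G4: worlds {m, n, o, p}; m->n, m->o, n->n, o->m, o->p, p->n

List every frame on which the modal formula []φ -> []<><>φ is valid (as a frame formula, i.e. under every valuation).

G1, G3

This is the axiom for a generalized confluence (Geach) condition; its first-order frame correspondent is forall x forall z (xRz -> exists w (xRw & z R^2 w)).
G1: satisfies the condition.
G2: fails — 0R2 but no w with 0Rw and 2R²w.
G3: satisfies the condition.
G4: fails — oRp but no w with oRw and pR²w.
Valid on: G1, G3.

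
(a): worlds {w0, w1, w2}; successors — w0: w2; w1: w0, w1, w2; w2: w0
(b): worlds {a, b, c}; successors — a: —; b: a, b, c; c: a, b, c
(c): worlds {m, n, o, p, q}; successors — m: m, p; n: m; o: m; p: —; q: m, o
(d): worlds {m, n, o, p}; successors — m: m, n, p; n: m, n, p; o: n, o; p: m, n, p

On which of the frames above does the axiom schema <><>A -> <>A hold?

This is the axiom for transitivity; its first-order frame correspondent is forall x forall y forall z (Rxy & Ryz -> Rxz).
(a): fails — Rw0w2 and Rw2w0 but not Rw0w0.
(b): holds.
(c): fails — Rom and Rmp but not Rop.
(d): fails — Ron and Rnm but not Rom.

(b)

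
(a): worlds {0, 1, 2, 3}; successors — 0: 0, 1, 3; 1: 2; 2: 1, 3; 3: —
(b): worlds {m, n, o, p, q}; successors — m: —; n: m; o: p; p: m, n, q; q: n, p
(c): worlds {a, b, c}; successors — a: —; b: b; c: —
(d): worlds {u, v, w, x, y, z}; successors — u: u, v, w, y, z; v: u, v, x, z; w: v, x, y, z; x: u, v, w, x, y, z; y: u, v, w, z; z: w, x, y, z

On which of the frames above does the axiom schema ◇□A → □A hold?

(c)

This is the axiom for the Euclidean property; its first-order frame correspondent is ∀x ∀y ∀z (Rxy ∧ Rxz → Ryz).
(a): fails — R01 and R00 but not R10.
(b): fails — Rnm and Rnm but not Rmm.
(c): holds.
(d): fails — Ruv and Ruy but not Rvy.
Valid on: (c).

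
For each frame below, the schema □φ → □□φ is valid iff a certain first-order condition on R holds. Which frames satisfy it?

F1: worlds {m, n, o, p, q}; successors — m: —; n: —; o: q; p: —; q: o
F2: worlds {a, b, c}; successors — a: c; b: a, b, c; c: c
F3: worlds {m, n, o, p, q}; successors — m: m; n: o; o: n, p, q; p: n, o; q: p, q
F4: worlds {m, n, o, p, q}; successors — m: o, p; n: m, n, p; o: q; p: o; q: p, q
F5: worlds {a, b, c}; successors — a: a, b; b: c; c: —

F2

This is the axiom for transitivity; its first-order frame correspondent is ∀x ∀y ∀z (Rxy ∧ Ryz → Rxz).
F1: fails — Roq and Rqo but not Roo.
F2: ✓.
F3: fails — Ron and Rno but not Roo.
F4: fails — Rpo and Roq but not Rpq.
F5: fails — Rab and Rbc but not Rac.
Valid on: F2.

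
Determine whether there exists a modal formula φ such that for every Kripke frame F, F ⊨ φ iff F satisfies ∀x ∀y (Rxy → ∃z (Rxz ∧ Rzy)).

Yes, by □□r → □r

The condition is density. A defining modal formula is □□r → □r.
Suppose □□r→□r is valid. Take Rxy and set V(r)={w : xR²w}. Then □□r at x, so □r at x, so r at y, i.e. ∃z(Rxz∧Rzy).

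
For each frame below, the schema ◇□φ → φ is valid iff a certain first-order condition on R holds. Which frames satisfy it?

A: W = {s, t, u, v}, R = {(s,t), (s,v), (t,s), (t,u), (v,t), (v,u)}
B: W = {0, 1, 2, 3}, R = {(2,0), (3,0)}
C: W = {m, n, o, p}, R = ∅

The schema corresponds to symmetry: ∀x ∀y (Rxy → Ryx).
A: fails — Rvt but not Rtv.
B: fails — R20 but not R02.
C: satisfies the condition.
Valid on: C.

C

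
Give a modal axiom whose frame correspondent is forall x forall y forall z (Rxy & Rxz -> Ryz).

◇ψ → □◇ψ

This is the Euclidean property; the standard corresponding axiom is 5: ◇ψ → □◇ψ.
Suppose ◇ψ→□◇ψ is valid. Take Rxy, Rxz and set V(ψ)={y}. Then ◇ψ at x, so □◇ψ at x, so ◇ψ at z, so some w with Rzw has ψ; w=y, i.e. Rzy. By symmetry of the argument, Ryz.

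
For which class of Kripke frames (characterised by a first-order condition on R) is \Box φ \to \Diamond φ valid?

Suppose □φ→◇φ is valid. At any x set V(φ)=W. Then □φ at x, so ◇φ at x, so x has a successor.
Conversely, any frame satisfying \forall x \exists y Rxy validates the schema.
Frame condition: \forall x \exists y Rxy.

Seriality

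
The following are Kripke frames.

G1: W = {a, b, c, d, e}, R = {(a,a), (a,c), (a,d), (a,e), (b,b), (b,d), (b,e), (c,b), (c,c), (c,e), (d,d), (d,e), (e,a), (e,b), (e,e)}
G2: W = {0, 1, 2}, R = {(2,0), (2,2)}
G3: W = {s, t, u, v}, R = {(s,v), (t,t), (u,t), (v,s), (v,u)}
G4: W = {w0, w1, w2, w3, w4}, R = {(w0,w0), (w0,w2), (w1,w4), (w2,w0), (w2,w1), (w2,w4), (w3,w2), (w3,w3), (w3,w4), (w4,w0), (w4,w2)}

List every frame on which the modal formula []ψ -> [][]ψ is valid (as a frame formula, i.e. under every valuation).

G2

The schema corresponds to transitivity: forall x forall y forall z (Rxy & Ryz -> Rxz).
G1: fails — Rde and Reb but not Rdb.
G2: ✓.
G3: fails — Rvu and Rut but not Rvt.
G4: fails — Rw2w4 and Rw4w2 but not Rw2w2.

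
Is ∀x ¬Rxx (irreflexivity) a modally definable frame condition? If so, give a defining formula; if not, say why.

No — not modally definable

If a class were modally definable it would be closed under surjective bounded morphisms (Goldblatt–Thomason).
The 5-cycle (worlds w0,w1,w2,w3,w4 with w0→w1→w2→w3→w4→w0) is irreflexive, and the map sending every world to a single reflexive point • is a surjective bounded morphism (forth: every edge maps to (•,•); back: every world has a successor). So any modal formula valid on the 5-cycle is also valid on the reflexive point, which is not irreflexive.
So no modal formula (or set of formulas) defines exactly the irreflexive frames.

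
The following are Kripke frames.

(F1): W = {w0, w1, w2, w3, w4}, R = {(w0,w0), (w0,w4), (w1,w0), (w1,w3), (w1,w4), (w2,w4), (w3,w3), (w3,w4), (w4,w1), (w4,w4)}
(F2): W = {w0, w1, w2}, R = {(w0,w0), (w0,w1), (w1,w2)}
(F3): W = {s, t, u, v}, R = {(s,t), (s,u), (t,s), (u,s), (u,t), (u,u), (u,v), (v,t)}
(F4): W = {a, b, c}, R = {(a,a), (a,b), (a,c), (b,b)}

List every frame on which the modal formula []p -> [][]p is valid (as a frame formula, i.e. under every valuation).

The schema corresponds to transitivity: forall x forall y forall z (Rxy & Ryz -> Rxz).
(F1): fails — Rw0w4 and Rw4w1 but not Rw0w1.
(F2): fails — Rw0w1 and Rw1w2 but not Rw0w2.
(F3): fails — Rvt and Rts but not Rvs.
(F4): condition met.

(F4)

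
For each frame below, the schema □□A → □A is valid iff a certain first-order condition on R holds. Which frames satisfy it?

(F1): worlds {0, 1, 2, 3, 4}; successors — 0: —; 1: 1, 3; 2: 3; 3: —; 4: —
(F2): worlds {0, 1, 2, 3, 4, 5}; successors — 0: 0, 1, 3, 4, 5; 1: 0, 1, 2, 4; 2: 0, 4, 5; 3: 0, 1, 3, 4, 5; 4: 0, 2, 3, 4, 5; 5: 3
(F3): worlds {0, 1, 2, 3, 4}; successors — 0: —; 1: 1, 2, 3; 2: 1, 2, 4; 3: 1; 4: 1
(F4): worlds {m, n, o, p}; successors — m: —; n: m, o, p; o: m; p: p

(F2), (F3)

The schema corresponds to density: ∀x ∀y (Rxy → ∃z (Rxz ∧ Rzy)).
(F1): fails — R23 but no z with R2z and Rz3.
(F2): holds.
(F3): holds.
(F4): fails — Rom but no z with Roz and Rzm.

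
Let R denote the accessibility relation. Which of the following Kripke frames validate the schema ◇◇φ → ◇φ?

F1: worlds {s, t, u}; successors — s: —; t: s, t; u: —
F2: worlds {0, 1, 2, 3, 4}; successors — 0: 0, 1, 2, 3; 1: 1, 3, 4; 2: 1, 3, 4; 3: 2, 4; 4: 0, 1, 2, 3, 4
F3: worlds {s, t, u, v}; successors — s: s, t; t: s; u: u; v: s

This is the axiom for transitivity; its first-order frame correspondent is ∀x ∀y ∀z (Rxy ∧ Ryz → Rxz).
F1: condition met.
F2: fails — R34 and R43 but not R33.
F3: fails — Rvs and Rst but not Rvt.
Valid on: F1.

F1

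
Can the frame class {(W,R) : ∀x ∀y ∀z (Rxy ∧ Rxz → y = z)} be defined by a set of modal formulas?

Yes — defined by ◇r → □r

The condition is partial functionality. A defining modal formula is ◇r → □r.
Suppose ◇r→□r is valid. Take Rxy, Rxz and set V(r)={y}. Then ◇r at x, so □r at x, so r at z, i.e. z=y.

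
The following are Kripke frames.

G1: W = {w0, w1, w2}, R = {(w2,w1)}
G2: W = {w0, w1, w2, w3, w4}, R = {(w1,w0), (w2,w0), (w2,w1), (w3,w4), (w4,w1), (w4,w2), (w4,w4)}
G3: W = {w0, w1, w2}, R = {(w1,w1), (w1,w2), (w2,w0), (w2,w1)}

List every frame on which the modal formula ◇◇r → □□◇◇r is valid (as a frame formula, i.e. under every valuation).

G1

The schema corresponds to a generalized confluence (Geach) condition: ∀x ∀y ∀z ((xR²y ∧ xR²z) → ∃w (y = w ∧ zR²w)).
G1: ✓.
G2: fails — w2R²w0, w2R²w0 but no w with w0=w and w0R²w.
G3: fails — w1R²w0, w1R²w0 but no w with w0=w and w0R²w.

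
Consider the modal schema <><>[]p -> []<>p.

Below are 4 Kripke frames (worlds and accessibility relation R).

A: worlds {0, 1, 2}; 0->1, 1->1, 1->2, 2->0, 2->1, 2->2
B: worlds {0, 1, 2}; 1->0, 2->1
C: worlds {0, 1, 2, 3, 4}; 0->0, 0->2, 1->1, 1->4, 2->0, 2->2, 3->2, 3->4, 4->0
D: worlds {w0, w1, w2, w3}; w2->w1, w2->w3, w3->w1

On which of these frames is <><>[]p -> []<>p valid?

A

The schema corresponds to a generalized confluence (Geach) condition: forall x forall y forall z ((x R^2 y & xRz) -> exists w (yRw & zRw)).
A: holds.
B: fails — 2R²0, 2R1 but no w with 0Rw and 1Rw.
C: fails — 1R²0, 1R1 but no w with 0Rw and 1Rw.
D: fails — w2R²w1, w2Rw1 but no w with w1Rw and w1Rw.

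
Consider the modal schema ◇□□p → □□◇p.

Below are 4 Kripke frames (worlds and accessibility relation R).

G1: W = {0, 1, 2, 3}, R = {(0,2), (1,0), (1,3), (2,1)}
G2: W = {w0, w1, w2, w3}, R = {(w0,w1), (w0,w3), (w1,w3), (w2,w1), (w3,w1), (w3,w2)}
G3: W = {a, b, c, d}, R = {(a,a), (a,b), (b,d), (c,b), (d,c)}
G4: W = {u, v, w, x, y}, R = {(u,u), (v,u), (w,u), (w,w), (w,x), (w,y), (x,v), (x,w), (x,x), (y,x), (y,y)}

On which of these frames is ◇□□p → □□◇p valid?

none

This is the axiom for a generalized confluence (Geach) condition; its first-order frame correspondent is ∀x ∀y ∀z ((xRy ∧ xR²z) → ∃w (yR²w ∧ zRw)).
G1: fails — 1R3, 1R²2 but no w with 3R²w and 2Rw.
G2: fails — w0Rw1, w0R²w1 but no w with w1R²w and w1Rw.
G3: fails — aRa, aR²d but no w with aR²w and dRw.
G4: fails — wRu, wR²x but no t with uR²t and xRt.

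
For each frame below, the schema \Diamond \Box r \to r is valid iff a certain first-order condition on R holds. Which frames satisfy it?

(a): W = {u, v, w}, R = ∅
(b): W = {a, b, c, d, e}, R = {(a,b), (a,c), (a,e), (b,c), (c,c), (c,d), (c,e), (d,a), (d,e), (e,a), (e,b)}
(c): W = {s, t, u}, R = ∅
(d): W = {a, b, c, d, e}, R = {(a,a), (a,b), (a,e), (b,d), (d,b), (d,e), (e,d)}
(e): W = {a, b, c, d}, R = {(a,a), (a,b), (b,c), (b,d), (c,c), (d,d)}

The schema corresponds to symmetry: \forall x \forall y (Rxy \to Ryx).
(a): condition met.
(b): fails — Rbc but not Rcb.
(c): condition met.
(d): fails — Rab but not Rba.
(e): fails — Rbc but not Rcb.

(a), (c)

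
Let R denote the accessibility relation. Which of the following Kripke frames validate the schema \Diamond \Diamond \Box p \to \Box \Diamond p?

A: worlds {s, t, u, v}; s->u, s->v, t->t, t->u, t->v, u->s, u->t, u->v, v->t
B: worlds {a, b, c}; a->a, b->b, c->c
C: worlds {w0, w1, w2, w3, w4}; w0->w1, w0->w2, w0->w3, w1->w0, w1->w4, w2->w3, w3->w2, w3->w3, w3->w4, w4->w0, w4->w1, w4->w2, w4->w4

B

This is the axiom for a generalized confluence (Geach) condition; its first-order frame correspondent is \forall x \forall y \forall z ((x R^2 y \wedge xRz) \to \exists w (yRw \wedge zRw)).
A: fails — sR²s, sRv but no w with sRw and vRw.
B: holds.
C: fails — w0R²w0, w0Rw1 but no w with w0Rw and w1Rw.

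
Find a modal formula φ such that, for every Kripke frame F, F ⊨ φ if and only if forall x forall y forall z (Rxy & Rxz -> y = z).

◇s → □s

A defining formula is ◇s → □s (the CD axiom).
Suppose ◇s→□s is valid. Take Rxy, Rxz and set V(s)={y}. Then ◇s at x, so □s at x, so s at z, i.e. z=y.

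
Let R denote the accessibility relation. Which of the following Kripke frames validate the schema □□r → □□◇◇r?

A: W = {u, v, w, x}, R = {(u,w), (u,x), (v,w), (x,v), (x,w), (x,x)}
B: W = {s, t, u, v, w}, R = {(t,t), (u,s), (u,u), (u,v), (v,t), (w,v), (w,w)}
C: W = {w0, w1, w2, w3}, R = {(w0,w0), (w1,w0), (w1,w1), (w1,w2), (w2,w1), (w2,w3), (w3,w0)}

C

Frame correspondent (Sahlqvist): ∀x ∀z (xR²z → ∃w (xR²w ∧ zR²w)) — i.e. a generalized confluence (Geach) condition.
A: fails — uR²v but no t with uR²t and vR²t.
B: fails — uR²s but no w* with uR²w* and sR²w*.
C: holds.
Valid on: C.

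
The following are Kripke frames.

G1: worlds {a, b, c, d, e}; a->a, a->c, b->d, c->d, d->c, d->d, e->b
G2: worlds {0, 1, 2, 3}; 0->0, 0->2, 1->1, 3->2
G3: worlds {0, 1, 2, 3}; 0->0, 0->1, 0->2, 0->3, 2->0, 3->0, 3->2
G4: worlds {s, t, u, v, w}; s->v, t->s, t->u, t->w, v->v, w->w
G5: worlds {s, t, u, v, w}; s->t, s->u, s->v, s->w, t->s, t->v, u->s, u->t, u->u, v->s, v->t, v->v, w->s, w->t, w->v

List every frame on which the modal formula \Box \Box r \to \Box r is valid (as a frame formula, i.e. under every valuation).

This is the axiom for density; its first-order frame correspondent is \forall x \forall y (Rxy \to \exists z (Rxz \wedge Rzy)).
G1: fails — Reb but no z with Rez and Rzb.
G2: fails — R32 but no z with R3z and Rz2.
G3: satisfies the condition.
G4: fails — Rts but no z with Rtz and Rzs.
G5: fails — Rsw but no z with Rsz and Rzw.

G3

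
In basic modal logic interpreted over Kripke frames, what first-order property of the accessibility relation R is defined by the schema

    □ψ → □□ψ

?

Transitivity

Suppose □ψ→□□ψ is valid. Take Rxy, Ryz and set V(ψ)={w : Rxw}. Then □ψ at x, so □□ψ at x, so □ψ at y, so ψ at z, i.e. Rxz.
Conversely, on a frame with transitivity the schema holds at every world under every valuation.
Frame condition: ∀x ∀y ∀z (Rxy ∧ Ryz → Rxz).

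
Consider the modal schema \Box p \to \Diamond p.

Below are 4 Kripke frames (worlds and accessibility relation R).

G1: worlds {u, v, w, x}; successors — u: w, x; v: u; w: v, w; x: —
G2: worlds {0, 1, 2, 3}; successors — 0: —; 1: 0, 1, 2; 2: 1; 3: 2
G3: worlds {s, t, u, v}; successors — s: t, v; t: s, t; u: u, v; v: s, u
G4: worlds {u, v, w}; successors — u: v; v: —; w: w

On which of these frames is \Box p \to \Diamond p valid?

G3

The schema corresponds to seriality: \forall x \exists y Rxy.
G1: fails — world x has no successor.
G2: fails — world 0 has no successor.
G3: holds.
G4: fails — world v has no successor.
Valid on: G3.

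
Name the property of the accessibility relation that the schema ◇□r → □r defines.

This is frame-equivalent to ◇r → □◇r (substitute ¬r for r and contrapose).
Suppose ◇r→□◇r is valid. Take Rxy, Rxz and set V(r)={y}. Then ◇r at x, so □◇r at x, so ◇r at z, so some w with Rzw has r; w=y, i.e. Rzy. By symmetry of the argument, Ryz.

the Euclidean property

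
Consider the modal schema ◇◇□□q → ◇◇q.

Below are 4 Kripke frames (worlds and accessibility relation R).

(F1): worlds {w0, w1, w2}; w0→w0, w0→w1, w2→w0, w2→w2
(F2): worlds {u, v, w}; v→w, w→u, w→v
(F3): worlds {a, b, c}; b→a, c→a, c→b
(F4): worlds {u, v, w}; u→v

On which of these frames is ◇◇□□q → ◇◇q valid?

This is the axiom for a generalized confluence (Geach) condition; its first-order frame correspondent is ∀x ∀y (xR²y → ∃w (yR²w ∧ xR²w)).
(F1): fails — w0R²w1 but no w with w1R²w and w0R²w.
(F2): fails — vR²u but no t with uR²t and vR²t.
(F3): fails — cR²a but no w with aR²w and cR²w.
(F4): holds.
Valid on: (F4).

(F4)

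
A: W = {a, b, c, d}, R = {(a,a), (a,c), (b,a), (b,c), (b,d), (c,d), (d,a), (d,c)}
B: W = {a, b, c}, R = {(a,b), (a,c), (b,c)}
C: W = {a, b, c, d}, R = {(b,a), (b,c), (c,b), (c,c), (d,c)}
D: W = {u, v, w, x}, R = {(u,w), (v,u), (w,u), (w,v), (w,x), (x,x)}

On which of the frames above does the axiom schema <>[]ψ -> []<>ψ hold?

The schema corresponds to convergence: forall x forall y forall z (Rxy & Rxz -> exists w (Ryw & Rzw)).
A: fails — Raa and Rac but a and c have no common successor.
B: fails — Rac and Rac but c and c have no common successor.
C: fails — Rbc and Rba but c and a have no common successor.
D: fails — Rwu and Rwx but u and x have no common successor.

none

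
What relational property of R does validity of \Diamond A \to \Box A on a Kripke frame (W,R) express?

Partial functionality

Suppose ◇A→□A is valid. Take Rxy, Rxz and set V(A)={y}. Then ◇A at x, so □A at x, so A at z, i.e. z=y.
Conversely, any frame satisfying \forall x \forall y \forall z (Rxy \wedge Rxz \to y = z) validates the schema.
So the correspondent is partial functionality.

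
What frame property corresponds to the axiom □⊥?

This is the Ver axiom.
Its frame correspondent is emptiness of R — ∀x ∀y ¬Rxy.

Emptiness of R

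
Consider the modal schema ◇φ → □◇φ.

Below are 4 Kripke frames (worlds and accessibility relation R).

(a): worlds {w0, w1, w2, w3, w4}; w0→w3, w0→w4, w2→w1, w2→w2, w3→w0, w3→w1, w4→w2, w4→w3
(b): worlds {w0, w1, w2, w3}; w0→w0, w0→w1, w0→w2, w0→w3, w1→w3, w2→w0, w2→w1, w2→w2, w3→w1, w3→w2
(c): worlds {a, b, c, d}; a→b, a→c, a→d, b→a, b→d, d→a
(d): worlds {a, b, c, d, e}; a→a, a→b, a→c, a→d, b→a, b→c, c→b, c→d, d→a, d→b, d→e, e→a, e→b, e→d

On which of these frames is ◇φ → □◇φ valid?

The schema corresponds to the Euclidean property: ∀x ∀y ∀z (Rxy ∧ Rxz → Ryz).
(a): fails — Rw0w4 and Rw0w4 but not Rw4w4.
(b): fails — Rw0w1 and Rw0w1 but not Rw1w1.
(c): fails — Rab and Rab but not Rbb.
(d): fails — Rab and Rab but not Rbb.
Valid on no frame.

none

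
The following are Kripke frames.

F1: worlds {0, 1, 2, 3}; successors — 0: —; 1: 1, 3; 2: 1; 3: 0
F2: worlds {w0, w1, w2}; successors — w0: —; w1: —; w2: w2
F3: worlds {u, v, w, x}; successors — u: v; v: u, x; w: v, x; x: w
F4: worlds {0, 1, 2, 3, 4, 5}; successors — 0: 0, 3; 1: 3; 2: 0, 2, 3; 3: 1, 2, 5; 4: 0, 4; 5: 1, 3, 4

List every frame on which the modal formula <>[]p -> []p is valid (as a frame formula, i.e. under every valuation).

This is the axiom for the Euclidean property; its first-order frame correspondent is forall x forall y forall z (Rxy & Rxz -> Ryz).
F1: fails — R13 and R11 but not R31.
F2: ✓.
F3: fails — Ruv and Ruv but not Rvv.
F4: fails — R03 and R00 but not R30.

F2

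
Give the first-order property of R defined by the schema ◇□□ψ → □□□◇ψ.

This is a Sahlqvist (Geach-type) schema ◇^1□^2ψ → □^3◇^1ψ.
Minimal-valuation argument: fix x; take any y with xR^1y and any z with xR^3z. Set V(ψ) to the set of worlds R-reachable from y in exactly 2 steps. Then □^2ψ holds at y, so the antecedent holds at x; validity forces ◇^1ψ at z, giving a w with zR^1w and yR^2w.
First-order correspondent: ∀x ∀y ∀z ((xRy ∧ xR³z) → ∃w (yR²w ∧ zRw)).

∀x ∀y ∀z ((xRy ∧ xR³z) → ∃w (yR²w ∧ zRw))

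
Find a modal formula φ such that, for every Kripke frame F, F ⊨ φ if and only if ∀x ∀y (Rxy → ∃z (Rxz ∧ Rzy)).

This is density; the standard corresponding axiom is C4: □□r → □r.

□□r → □r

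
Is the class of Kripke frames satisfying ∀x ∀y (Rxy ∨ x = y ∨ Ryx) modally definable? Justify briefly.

If a class were modally definable it would be closed under disjoint unions (Goldblatt–Thomason).
Take 2 disjoint single-world reflexive frames: each is trivially connected, but their disjoint union has 2 worlds with no edge between distinct components, so it is not connected.
Hence connectedness of R is not modally definable.

Not modally definable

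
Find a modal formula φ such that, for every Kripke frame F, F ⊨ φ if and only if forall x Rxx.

The condition is reflexivity. The T schema □s → s defines it.
Suppose □s→s is valid. At any x set V(s)={w : Rxw}. Then □s holds at x, so s holds at x, i.e. Rxx.

□s → s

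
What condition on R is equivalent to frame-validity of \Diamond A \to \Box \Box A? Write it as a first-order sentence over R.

This is a Sahlqvist (Geach-type) schema ◇^1□^0A → □^2◇^0A.
Minimal-valuation argument: fix x; take any y with xR^1y and any z with xR^2z. Set V(A) to the set of worlds R-reachable from y in exactly 0 steps. Then □^0A holds at y, so the antecedent holds at x; validity forces ◇^0A at z, giving a w with zR^0w and yR^0w.
First-order correspondent: \forall x \forall y \forall z ((xRy \wedge x R^2 z) \to \exists w (y = w \wedge z = w)).

\forall x \forall y \forall z ((xRy \wedge x R^2 z) \to \exists w (y = w \wedge z = w))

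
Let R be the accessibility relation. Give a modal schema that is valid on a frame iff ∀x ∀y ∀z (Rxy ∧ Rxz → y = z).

A defining formula is ◇r → □r (the CD axiom).

◇r → □r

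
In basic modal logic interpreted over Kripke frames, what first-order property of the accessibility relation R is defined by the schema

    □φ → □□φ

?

Transitivity

This is the 4 axiom.
Its frame correspondent is transitivity — ∀x ∀y ∀z (Rxy ∧ Ryz → Rxz).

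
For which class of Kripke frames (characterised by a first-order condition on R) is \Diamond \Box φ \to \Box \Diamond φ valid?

This is the .2 axiom.
Its frame correspondent is convergence — \forall x \forall y \forall z (Rxy \wedge Rxz \to \exists w (Ryw \wedge Rzw)).

convergence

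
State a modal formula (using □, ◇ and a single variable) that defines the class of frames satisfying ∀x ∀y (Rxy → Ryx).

p → □◇p

The condition is symmetry. The B schema p → □◇p defines it.
Suppose p→□◇p is valid. Take Rxy and set V(p)={x}. Then p at x, so □◇p at x, so ◇p at y, so some z with Ryz has p; z=x, i.e. Ryx.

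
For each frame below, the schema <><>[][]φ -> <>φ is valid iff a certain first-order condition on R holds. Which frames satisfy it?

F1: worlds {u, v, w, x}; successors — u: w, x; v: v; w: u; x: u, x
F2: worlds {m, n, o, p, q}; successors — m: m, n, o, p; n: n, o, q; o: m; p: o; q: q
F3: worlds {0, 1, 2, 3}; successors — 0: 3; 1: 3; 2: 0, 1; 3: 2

The schema corresponds to a generalized confluence (Geach) condition: forall x forall y (x R^2 y -> exists w (y R^2 w & xRw)).
F1: fails — wR²w but no t with wR²t and wRt.
F2: fails — mR²q but no w with qR²w and mRw.
F3: holds.
Valid on: F3.

F3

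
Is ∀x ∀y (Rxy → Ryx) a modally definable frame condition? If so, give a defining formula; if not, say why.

Yes: it is symmetry, defined by the B schema r → □◇r.
Suppose r→□◇r is valid. Take Rxy and set V(r)={x}. Then r at x, so □◇r at x, so ◇r at y, so some z with Ryz has r; z=x, i.e. Ryx.

Yes — defined by r → □◇r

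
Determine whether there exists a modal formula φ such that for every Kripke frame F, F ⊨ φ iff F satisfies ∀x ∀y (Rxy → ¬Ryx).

No — not modally definable

Any modally definable frame class is closed under surjective bounded morphisms.
The 5-cycle (worlds w0,w1,w2,w3,w4 with w0→w1→w2→w3→w4→w0) is asymmetric. Mapping every world to a single reflexive point • is a surjective bounded morphism, and the reflexive point is not asymmetric (R•• but asymmetry requires ¬R••).
So no modal formula (or set of formulas) defines exactly the asymmetric frames.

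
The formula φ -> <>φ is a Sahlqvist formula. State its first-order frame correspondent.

Equivalently (dual form): □φ → φ.
Suppose □φ→φ is valid. At any x set V(φ)={w : Rxw}. Then □φ holds at x, so φ holds at x, i.e. Rxx.
The converse is a direct semantic check.
So the correspondent is reflexivity.

reflexivity: forall x Rxx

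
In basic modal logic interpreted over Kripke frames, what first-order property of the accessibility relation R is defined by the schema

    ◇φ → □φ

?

partial functionality

Suppose ◇φ→□φ is valid. Take Rxy, Rxz and set V(φ)={y}. Then ◇φ at x, so □φ at x, so φ at z, i.e. z=y.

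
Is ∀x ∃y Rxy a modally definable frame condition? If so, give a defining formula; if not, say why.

Yes: it is seriality, defined by the D schema □p → ◇p.
Suppose □p→◇p is valid. At any x set V(p)=W. Then □p at x, so ◇p at x, so x has a successor.

Definable; □p → ◇p defines it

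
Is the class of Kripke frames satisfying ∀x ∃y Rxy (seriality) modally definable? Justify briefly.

This is a Sahlqvist condition; the D axiom □q → ◇q defines it.
Suppose □q→◇q is valid. At any x set V(q)=W. Then □q at x, so ◇q at x, so x has a successor.

Yes — defined by □q → ◇q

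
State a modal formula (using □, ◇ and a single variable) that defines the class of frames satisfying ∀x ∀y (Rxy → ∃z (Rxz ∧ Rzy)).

A defining formula is □□q → □q (the C4 axiom).
Suppose □□q→□q is valid. Take Rxy and set V(q)={w : xR²w}. Then □□q at x, so □q at x, so q at y, i.e. ∃z(Rxz∧Rzy).

□□q → □q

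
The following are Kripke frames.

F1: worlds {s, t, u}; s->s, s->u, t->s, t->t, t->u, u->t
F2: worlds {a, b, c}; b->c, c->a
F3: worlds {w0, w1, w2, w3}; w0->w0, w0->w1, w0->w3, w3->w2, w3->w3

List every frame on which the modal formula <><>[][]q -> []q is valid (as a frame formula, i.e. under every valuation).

F1

Frame correspondent (Sahlqvist): forall x forall y forall z ((x R^2 y & xRz) -> exists w (y R^2 w & z = w)) — i.e. a generalized confluence (Geach) condition.
F1: satisfies the condition.
F2: fails — bR²a, bRc but no w with aR²w and c=w.
F3: fails — w0R²w1, w0Rw0 but no w with w1R²w and w0=w.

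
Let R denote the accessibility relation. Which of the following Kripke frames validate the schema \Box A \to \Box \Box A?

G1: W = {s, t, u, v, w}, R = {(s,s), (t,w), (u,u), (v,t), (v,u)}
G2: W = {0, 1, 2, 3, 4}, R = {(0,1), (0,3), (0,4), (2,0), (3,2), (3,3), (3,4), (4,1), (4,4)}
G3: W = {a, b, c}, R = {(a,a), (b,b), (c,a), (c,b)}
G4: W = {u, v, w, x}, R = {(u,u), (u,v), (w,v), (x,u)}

The schema corresponds to transitivity: \forall x \forall y \forall z (Rxy \wedge Ryz \to Rxz).
G1: fails — Rvt and Rtw but not Rvw.
G2: fails — R34 and R41 but not R31.
G3: satisfies the condition.
G4: fails — Rxu and Ruv but not Rxv.
Valid on: G3.

G3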